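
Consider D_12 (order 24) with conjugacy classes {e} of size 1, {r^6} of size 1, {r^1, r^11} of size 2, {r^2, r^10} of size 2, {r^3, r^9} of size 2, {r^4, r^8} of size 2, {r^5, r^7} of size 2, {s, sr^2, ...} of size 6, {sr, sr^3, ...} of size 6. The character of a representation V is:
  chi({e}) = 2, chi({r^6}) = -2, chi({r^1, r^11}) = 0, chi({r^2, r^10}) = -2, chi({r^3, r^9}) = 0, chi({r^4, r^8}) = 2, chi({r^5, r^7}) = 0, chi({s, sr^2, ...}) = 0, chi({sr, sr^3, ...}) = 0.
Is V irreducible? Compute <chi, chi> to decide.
Irreducible: <chi, chi> = 1.

Solution. <chi, chi> = (1/|G|) sum_C |C| * |chi(C)|^2 = (1/24)[1*|2|^2 + 1*|-2|^2 + 2*|0|^2 + 2*|-2|^2 + 2*|0|^2 + 2*|2|^2 + 2*|0|^2 + 6*|0|^2 + 6*|0|^2]
  = (1/24)[(4) + (4) + (0) + (8) + (0) + (8) + (0) + (0) + (0)] = 24/24 = 1.
A character is irreducible iff <chi, chi> = 1, so this representation is irreducible.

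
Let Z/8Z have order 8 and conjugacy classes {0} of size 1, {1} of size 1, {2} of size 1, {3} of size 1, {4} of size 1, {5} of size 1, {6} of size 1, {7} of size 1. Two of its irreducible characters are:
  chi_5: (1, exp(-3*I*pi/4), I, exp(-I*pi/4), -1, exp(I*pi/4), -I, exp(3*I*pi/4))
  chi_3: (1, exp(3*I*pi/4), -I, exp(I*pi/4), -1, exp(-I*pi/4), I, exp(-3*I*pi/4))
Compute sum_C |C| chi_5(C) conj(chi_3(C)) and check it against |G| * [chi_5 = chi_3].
Sum = 0; so <chi_5, chi_3> = 0 (distinct irreducibles are orthogonal).

Solution. Compute term by term over conjugacy classes (|C| * chi_5(C) * conj(chi_3(C))):
  1*(1)*conj(1) + 1*(exp(-3*I*pi/4))*conj(exp(3*I*pi/4)) + 1*(I)*conj(-I) + 1*(exp(-I*pi/4))*conj(exp(I*pi/4)) + 1*(-1)*conj(-1) + 1*(exp(I*pi/4))*conj(exp(-I*pi/4)) + 1*(-I)*conj(I) + 1*(exp(3*I*pi/4))*conj(exp(-3*I*pi/4))
  = (1) + (I) + (-1) + (-I) + (1) + (I) + (-1) + (-I)
  = 0.
(Exp terms are combined using exp(i*s)*conj(exp(i*t)) = exp(i*(s-t)), and sums of them are collapsed using the identity that for every m > 1 the m distinct m-th roots of unity sum to 0, e.g. 1 + exp(2*I*pi/3) + exp(-2*I*pi/3) = 0.)
Dividing by |G| = 8 gives 0/8 = 0, matching the row-orthogonality relation <chi_5, chi_3> = [chi_5 = chi_3].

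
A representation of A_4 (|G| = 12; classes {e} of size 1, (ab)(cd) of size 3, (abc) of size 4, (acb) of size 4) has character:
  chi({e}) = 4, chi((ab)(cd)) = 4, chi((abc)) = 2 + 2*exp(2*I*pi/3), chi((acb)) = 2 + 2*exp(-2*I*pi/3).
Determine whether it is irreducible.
Not irreducible (reducible): <chi, chi> = 8 > 1.

Argument: <chi, chi> = (1/|G|) sum_C |C| * |chi(C)|^2 = (1/12)[1*|4|^2 + 3*|4|^2 + 4*|2 + 2*exp(2*I*pi/3)|^2 + 4*|2 + 2*exp(-2*I*pi/3)|^2]
  = (1/12)[(16) + (48) + (16) + (16)] = 96/12 = 8.
(Exp terms are combined using exp(i*s)*conj(exp(i*t)) = exp(i*(s-t)), and sums of them are collapsed using the identity that for every m > 1 the m distinct m-th roots of unity sum to 0, e.g. 1 + exp(2*I*pi/3) + exp(-2*I*pi/3) = 0.)
A character is irreducible iff <chi, chi> = 1, so this representation is reducible.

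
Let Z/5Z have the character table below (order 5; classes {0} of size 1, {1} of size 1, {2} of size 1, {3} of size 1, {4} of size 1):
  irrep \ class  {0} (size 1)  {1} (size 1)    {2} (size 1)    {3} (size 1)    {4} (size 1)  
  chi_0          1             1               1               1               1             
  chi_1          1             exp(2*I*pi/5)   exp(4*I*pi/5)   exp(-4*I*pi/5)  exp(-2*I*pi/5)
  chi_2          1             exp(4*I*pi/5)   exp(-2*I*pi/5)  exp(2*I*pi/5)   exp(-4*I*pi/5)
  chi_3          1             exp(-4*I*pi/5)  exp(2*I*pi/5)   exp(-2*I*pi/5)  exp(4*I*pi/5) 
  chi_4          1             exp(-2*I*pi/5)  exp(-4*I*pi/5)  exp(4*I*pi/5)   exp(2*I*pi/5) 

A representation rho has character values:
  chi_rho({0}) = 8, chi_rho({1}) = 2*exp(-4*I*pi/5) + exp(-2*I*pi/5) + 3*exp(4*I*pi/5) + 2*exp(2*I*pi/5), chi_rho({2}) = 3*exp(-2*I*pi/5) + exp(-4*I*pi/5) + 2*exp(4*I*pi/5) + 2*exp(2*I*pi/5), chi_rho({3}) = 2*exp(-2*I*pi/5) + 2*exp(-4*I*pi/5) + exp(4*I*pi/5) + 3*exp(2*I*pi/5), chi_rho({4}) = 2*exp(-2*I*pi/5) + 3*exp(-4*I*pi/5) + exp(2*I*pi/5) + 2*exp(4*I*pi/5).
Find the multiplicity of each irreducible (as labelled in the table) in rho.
Multiplicities: chi_0: 0, chi_1: 2, chi_2: 3, chi_3: 2, chi_4: 1.

Why: Use <chi_rho, chi> = (1/|G|) sum_C |C| * chi_rho(C) * conj(chi(C)) with |G| = 5 for each irreducible chi in the table:
  <chi_rho, chi_0> = (1/5)[1*(8)*conj(1) + 1*(2*exp(-4*I*pi/5) + exp(-2*I*pi/5) + 3*exp(4*I*pi/5) + 2*exp(2*I*pi/5))*conj(1) + 1*(3*exp(-2*I*pi/5) + exp(-4*I*pi/5) + 2*exp(4*I*pi/5) + 2*exp(2*I*pi/5))*conj(1) + 1*(2*exp(-2*I*pi/5) + 2*exp(-4*I*pi/5) + exp(4*I*pi/5) + 3*exp(2*I*pi/5))*conj(1) + 1*(2*exp(-2*I*pi/5) + 3*exp(-4*I*pi/5) + exp(2*I*pi/5) + 2*exp(4*I*pi/5))*conj(1)]
      = (1/5)[(8) + (2*exp(-4*I*pi/5) + exp(-2*I*pi/5) + 3*exp(4*I*pi/5) + 2*exp(2*I*pi/5)) + (3*exp(-2*I*pi/5) + exp(-4*I*pi/5) + 2*exp(4*I*pi/5) + 2*exp(2*I*pi/5)) + (2*exp(-2*I*pi/5) + 2*exp(-4*I*pi/5) + exp(4*I*pi/5) + 3*exp(2*I*pi/5)) + (2*exp(-2*I*pi/5) + 3*exp(-4*I*pi/5) + exp(2*I*pi/5) + 2*exp(4*I*pi/5))] = 0/5 = 0
  <chi_rho, chi_1> = (1/5)[1*(8)*conj(1) + 1*(2*exp(-4*I*pi/5) + exp(-2*I*pi/5) + 3*exp(4*I*pi/5) + 2*exp(2*I*pi/5))*conj(exp(2*I*pi/5)) + 1*(3*exp(-2*I*pi/5) + exp(-4*I*pi/5) + 2*exp(4*I*pi/5) + 2*exp(2*I*pi/5))*conj(exp(4*I*pi/5)) + 1*(2*exp(-2*I*pi/5) + 2*exp(-4*I*pi/5) + exp(4*I*pi/5) + 3*exp(2*I*pi/5))*conj(exp(-4*I*pi/5)) + 1*(2*exp(-2*I*pi/5) + 3*exp(-4*I*pi/5) + exp(2*I*pi/5) + 2*exp(4*I*pi/5))*conj(exp(-2*I*pi/5))]
      = (1/5)[(8) + (2 + exp(-4*I*pi/5) + 2*exp(4*I*pi/5) + 3*exp(2*I*pi/5)) + (2 + 2*exp(-2*I*pi/5) + exp(2*I*pi/5) + 3*exp(4*I*pi/5)) + (2 + 3*exp(-4*I*pi/5) + exp(-2*I*pi/5) + 2*exp(2*I*pi/5)) + (2 + 3*exp(-2*I*pi/5) + 2*exp(-4*I*pi/5) + exp(4*I*pi/5))] = 10/5 = 2
  <chi_rho, chi_2> = (1/5)[1*(8)*conj(1) + 1*(2*exp(-4*I*pi/5) + exp(-2*I*pi/5) + 3*exp(4*I*pi/5) + 2*exp(2*I*pi/5))*conj(exp(4*I*pi/5)) + 1*(3*exp(-2*I*pi/5) + exp(-4*I*pi/5) + 2*exp(4*I*pi/5) + 2*exp(2*I*pi/5))*conj(exp(-2*I*pi/5)) + 1*(2*exp(-2*I*pi/5) + 2*exp(-4*I*pi/5) + exp(4*I*pi/5) + 3*exp(2*I*pi/5))*conj(exp(2*I*pi/5)) + 1*(2*exp(-2*I*pi/5) + 3*exp(-4*I*pi/5) + exp(2*I*pi/5) + 2*exp(4*I*pi/5))*conj(exp(-4*I*pi/5))]
      = (1/5)[(8) + (3 + 2*exp(-2*I*pi/5) + exp(4*I*pi/5) + 2*exp(2*I*pi/5)) + (3 + 2*exp(-4*I*pi/5) + exp(-2*I*pi/5) + 2*exp(4*I*pi/5)) + (3 + 2*exp(-4*I*pi/5) + exp(2*I*pi/5) + 2*exp(4*I*pi/5)) + (3 + 2*exp(-2*I*pi/5) + exp(-4*I*pi/5) + 2*exp(2*I*pi/5))] = 15/5 = 3
  <chi_rho, chi_3> = (1/5)[1*(8)*conj(1) + 1*(2*exp(-4*I*pi/5) + exp(-2*I*pi/5) + 3*exp(4*I*pi/5) + 2*exp(2*I*pi/5))*conj(exp(-4*I*pi/5)) + 1*(3*exp(-2*I*pi/5) + exp(-4*I*pi/5) + 2*exp(4*I*pi/5) + 2*exp(2*I*pi/5))*conj(exp(2*I*pi/5)) + 1*(2*exp(-2*I*pi/5) + 2*exp(-4*I*pi/5) + exp(4*I*pi/5) + 3*exp(2*I*pi/5))*conj(exp(-2*I*pi/5)) + 1*(2*exp(-2*I*pi/5) + 3*exp(-4*I*pi/5) + exp(2*I*pi/5) + 2*exp(4*I*pi/5))*conj(exp(4*I*pi/5))]
      = (1/5)[(8) + (2 + 3*exp(-2*I*pi/5) + 2*exp(-4*I*pi/5) + exp(2*I*pi/5)) + (2 + 3*exp(-4*I*pi/5) + exp(4*I*pi/5) + 2*exp(2*I*pi/5)) + (2 + 2*exp(-2*I*pi/5) + exp(-4*I*pi/5) + 3*exp(4*I*pi/5)) + (2 + exp(-2*I*pi/5) + 2*exp(4*I*pi/5) + 3*exp(2*I*pi/5))] = 10/5 = 2
  <chi_rho, chi_4> = (1/5)[1*(8)*conj(1) + 1*(2*exp(-4*I*pi/5) + exp(-2*I*pi/5) + 3*exp(4*I*pi/5) + 2*exp(2*I*pi/5))*conj(exp(-2*I*pi/5)) + 1*(3*exp(-2*I*pi/5) + exp(-4*I*pi/5) + 2*exp(4*I*pi/5) + 2*exp(2*I*pi/5))*conj(exp(-4*I*pi/5)) + 1*(2*exp(-2*I*pi/5) + 2*exp(-4*I*pi/5) + exp(4*I*pi/5) + 3*exp(2*I*pi/5))*conj(exp(4*I*pi/5)) + 1*(2*exp(-2*I*pi/5) + 3*exp(-4*I*pi/5) + exp(2*I*pi/5) + 2*exp(4*I*pi/5))*conj(exp(2*I*pi/5))]
      = (1/5)[(8) + (1 + 2*exp(-2*I*pi/5) + 3*exp(-4*I*pi/5) + 2*exp(4*I*pi/5)) + (1 + 2*exp(-2*I*pi/5) + 2*exp(-4*I*pi/5) + 3*exp(2*I*pi/5)) + (1 + 3*exp(-2*I*pi/5) + 2*exp(4*I*pi/5) + 2*exp(2*I*pi/5)) + (1 + 2*exp(-4*I*pi/5) + 3*exp(4*I*pi/5) + 2*exp(2*I*pi/5))] = 5/5 = 1
(Exp terms are combined using exp(i*s)*conj(exp(i*t)) = exp(i*(s-t)), and sums of them are collapsed using the identity that for every m > 1 the m distinct m-th roots of unity sum to 0, e.g. 1 + exp(2*I*pi/3) + exp(-2*I*pi/3) = 0.)
Dimension check: dim(rho) = sum (mult * dim) = 0*1 + 2*1 + 3*1 + 2*1 + 1*1 = 8 = chi_rho(e) = 8.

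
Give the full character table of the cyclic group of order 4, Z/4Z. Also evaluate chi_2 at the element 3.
Character table of Z/4Z (irreps indexed chi_0,...,chi_3 with chi_k(m) = zeta_4^(k*m), zeta_4 = exp(2*pi*i/4)):
  irrep \ class  {0} (size 1)  {1} (size 1)  {2} (size 1)  {3} (size 1)
  chi_0          1             1             1             1           
  chi_1          1             I             -1            -I          
  chi_2          1             -1            1             -1          
  chi_3          1             -I            -1            I           

Spot check: chi_2(3) = zeta_4^(2*3) = zeta_4^6 = -1.

Argument: Z/4Z is abelian, so all 4 irreducible complex representations are 1-dimensional. They are given by chi_k(m) = zeta_4^(k*m) for k = 0,...,3. Row orthogonality: sum_m chi_k(m) conj(chi_l(m)) = 4 * [k = l].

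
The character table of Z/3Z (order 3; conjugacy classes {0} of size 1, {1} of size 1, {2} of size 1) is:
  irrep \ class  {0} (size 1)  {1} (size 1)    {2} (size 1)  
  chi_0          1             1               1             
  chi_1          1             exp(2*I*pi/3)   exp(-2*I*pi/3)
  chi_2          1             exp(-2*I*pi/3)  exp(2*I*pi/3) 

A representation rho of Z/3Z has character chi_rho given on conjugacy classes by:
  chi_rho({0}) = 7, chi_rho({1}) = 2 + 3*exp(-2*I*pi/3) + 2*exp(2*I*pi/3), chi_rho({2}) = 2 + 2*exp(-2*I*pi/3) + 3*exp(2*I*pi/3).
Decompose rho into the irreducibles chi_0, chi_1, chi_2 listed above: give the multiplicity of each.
Multiplicities: chi_0: 2, chi_1: 2, chi_2: 3.

Working: Use <chi_rho, chi> = (1/|G|) sum_C |C| * chi_rho(C) * conj(chi(C)) with |G| = 3 for each irreducible chi in the table:
  <chi_rho, chi_0> = (1/3)[1*(7)*conj(1) + 1*(2 + 3*exp(-2*I*pi/3) + 2*exp(2*I*pi/3))*conj(1) + 1*(2 + 2*exp(-2*I*pi/3) + 3*exp(2*I*pi/3))*conj(1)]
      = (1/3)[(7) + (2 + 3*exp(-2*I*pi/3) + 2*exp(2*I*pi/3)) + (2 + 2*exp(-2*I*pi/3) + 3*exp(2*I*pi/3))] = 6/3 = 2
  <chi_rho, chi_1> = (1/3)[1*(7)*conj(1) + 1*(2 + 3*exp(-2*I*pi/3) + 2*exp(2*I*pi/3))*conj(exp(2*I*pi/3)) + 1*(2 + 2*exp(-2*I*pi/3) + 3*exp(2*I*pi/3))*conj(exp(-2*I*pi/3))]
      = (1/3)[(7) + (2 + 2*exp(-2*I*pi/3) + 3*exp(2*I*pi/3)) + (2 + 3*exp(-2*I*pi/3) + 2*exp(2*I*pi/3))] = 6/3 = 2
  <chi_rho, chi_2> = (1/3)[1*(7)*conj(1) + 1*(2 + 3*exp(-2*I*pi/3) + 2*exp(2*I*pi/3))*conj(exp(-2*I*pi/3)) + 1*(2 + 2*exp(-2*I*pi/3) + 3*exp(2*I*pi/3))*conj(exp(2*I*pi/3))]
      = (1/3)[(7) + (1) + (1)] = 9/3 = 3
(Exp terms are combined using exp(i*s)*conj(exp(i*t)) = exp(i*(s-t)), and sums of them are collapsed using the identity that for every m > 1 the m distinct m-th roots of unity sum to 0, e.g. 1 + exp(2*I*pi/3) + exp(-2*I*pi/3) = 0.)
Dimension check: dim(rho) = sum (mult * dim) = 2*1 + 2*1 + 3*1 = 7 = chi_rho(e) = 7.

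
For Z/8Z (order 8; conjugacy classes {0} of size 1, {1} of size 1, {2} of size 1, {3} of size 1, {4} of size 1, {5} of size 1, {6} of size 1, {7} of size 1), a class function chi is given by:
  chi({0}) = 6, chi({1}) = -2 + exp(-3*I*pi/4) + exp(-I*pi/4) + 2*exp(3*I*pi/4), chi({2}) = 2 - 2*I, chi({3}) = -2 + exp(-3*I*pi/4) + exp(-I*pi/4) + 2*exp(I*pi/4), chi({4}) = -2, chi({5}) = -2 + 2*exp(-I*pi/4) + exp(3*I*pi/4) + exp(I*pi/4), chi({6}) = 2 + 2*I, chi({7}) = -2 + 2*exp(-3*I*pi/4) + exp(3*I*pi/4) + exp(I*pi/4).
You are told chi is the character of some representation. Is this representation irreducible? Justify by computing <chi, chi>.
Not irreducible (reducible): <chi, chi> = 10 > 1.

Justification: <chi, chi> = (1/|G|) sum_C |C| * |chi(C)|^2 = (1/8)[1*|6|^2 + 1*|-2 + exp(-3*I*pi/4) + exp(-I*pi/4) + 2*exp(3*I*pi/4)|^2 + 1*|2 - 2*I|^2 + 1*|-2 + exp(-3*I*pi/4) + exp(-I*pi/4) + 2*exp(I*pi/4)|^2 + 1*|-2|^2 + 1*|-2 + 2*exp(-I*pi/4) + exp(3*I*pi/4) + exp(I*pi/4)|^2 + 1*|2 + 2*I|^2 + 1*|-2 + 2*exp(-3*I*pi/4) + exp(3*I*pi/4) + exp(I*pi/4)|^2]
  = (1/8)[(36) + (6 - 6*exp(3*I*pi/4) - 2*exp(I*pi/4) - 2*exp(-I*pi/4) - 6*exp(-3*I*pi/4)) + (8) + (6 - 6*exp(I*pi/4) - 2*exp(3*I*pi/4) - 2*exp(-3*I*pi/4) - 6*exp(-I*pi/4)) + (4) + (6 - 6*exp(I*pi/4) - 2*exp(3*I*pi/4) - 2*exp(-3*I*pi/4) - 6*exp(-I*pi/4)) + (8) + (6 - 6*exp(3*I*pi/4) - 2*exp(I*pi/4) - 2*exp(-I*pi/4) - 6*exp(-3*I*pi/4))] = 80/8 = 10.
(Exp terms are combined using exp(i*s)*conj(exp(i*t)) = exp(i*(s-t)), and sums of them are collapsed using the identity that for every m > 1 the m distinct m-th roots of unity sum to 0, e.g. 1 + exp(2*I*pi/3) + exp(-2*I*pi/3) = 0.)
A character is irreducible iff <chi, chi> = 1, so this representation is reducible.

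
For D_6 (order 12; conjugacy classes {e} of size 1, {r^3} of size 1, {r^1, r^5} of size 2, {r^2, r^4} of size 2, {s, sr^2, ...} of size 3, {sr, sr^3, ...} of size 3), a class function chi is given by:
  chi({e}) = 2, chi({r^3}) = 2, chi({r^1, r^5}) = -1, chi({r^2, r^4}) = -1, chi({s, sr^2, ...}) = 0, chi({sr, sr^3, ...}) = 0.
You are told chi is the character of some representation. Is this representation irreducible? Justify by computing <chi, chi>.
Irreducible: <chi, chi> = 1.

Working: <chi, chi> = (1/|G|) sum_C |C| * |chi(C)|^2 = (1/12)[1*|2|^2 + 1*|2|^2 + 2*|-1|^2 + 2*|-1|^2 + 3*|0|^2 + 3*|0|^2]
  = (1/12)[(4) + (4) + (2) + (2) + (0) + (0)] = 12/12 = 1.
A character is irreducible iff <chi, chi> = 1, so this representation is irreducible.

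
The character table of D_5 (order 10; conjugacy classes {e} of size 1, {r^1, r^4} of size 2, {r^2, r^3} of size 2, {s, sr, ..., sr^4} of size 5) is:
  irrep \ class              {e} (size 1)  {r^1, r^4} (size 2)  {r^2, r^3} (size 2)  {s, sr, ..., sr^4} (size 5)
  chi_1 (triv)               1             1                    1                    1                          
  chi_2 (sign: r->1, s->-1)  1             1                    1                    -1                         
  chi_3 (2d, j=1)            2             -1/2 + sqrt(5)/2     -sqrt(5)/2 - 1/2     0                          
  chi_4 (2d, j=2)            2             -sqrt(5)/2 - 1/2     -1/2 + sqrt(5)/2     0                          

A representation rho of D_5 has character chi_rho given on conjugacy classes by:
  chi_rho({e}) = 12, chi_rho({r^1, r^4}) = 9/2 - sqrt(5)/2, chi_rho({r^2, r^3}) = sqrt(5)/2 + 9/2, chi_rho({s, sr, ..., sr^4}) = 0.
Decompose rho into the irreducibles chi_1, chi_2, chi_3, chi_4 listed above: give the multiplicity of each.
Multiplicities: chi_1: 3, chi_2: 3, chi_3: 1, chi_4: 2.

Proof sketch: Use <chi_rho, chi> = (1/|G|) sum_C |C| * chi_rho(C) * conj(chi(C)) with |G| = 10 for each irreducible chi in the table:
  <chi_rho, chi_1> = (1/10)[1*(12)*conj(1) + 2*(9/2 - sqrt(5)/2)*conj(1) + 2*(sqrt(5)/2 + 9/2)*conj(1) + 5*(0)*conj(1)]
      = (1/10)[(12) + (9 - sqrt(5)) + (sqrt(5) + 9) + (0)] = 30/10 = 3
  <chi_rho, chi_2> = (1/10)[1*(12)*conj(1) + 2*(9/2 - sqrt(5)/2)*conj(1) + 2*(sqrt(5)/2 + 9/2)*conj(1) + 5*(0)*conj(-1)]
      = (1/10)[(12) + (9 - sqrt(5)) + (sqrt(5) + 9) + (0)] = 30/10 = 3
  <chi_rho, chi_3> = (1/10)[1*(12)*conj(2) + 2*(9/2 - sqrt(5)/2)*conj(-1/2 + sqrt(5)/2) + 2*(sqrt(5)/2 + 9/2)*conj(-sqrt(5)/2 - 1/2) + 5*(0)*conj(0)]
      = (1/10)[(24) + (-7 + 5*sqrt(5)) + (-5*sqrt(5) - 7) + (0)] = 10/10 = 1
  <chi_rho, chi_4> = (1/10)[1*(12)*conj(2) + 2*(9/2 - sqrt(5)/2)*conj(-sqrt(5)/2 - 1/2) + 2*(sqrt(5)/2 + 9/2)*conj(-1/2 + sqrt(5)/2) + 5*(0)*conj(0)]
      = (1/10)[(24) + (-4*sqrt(5) - 2) + (-2 + 4*sqrt(5)) + (0)] = 20/10 = 2
Dimension check: dim(rho) = sum (mult * dim) = 3*1 + 3*1 + 1*2 + 2*2 = 12 = chi_rho(e) = 12.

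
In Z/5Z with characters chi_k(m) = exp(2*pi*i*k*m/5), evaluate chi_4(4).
chi_4(4) = zeta_5^16 = exp(2*I*pi/5)

Proof sketch: chi_4(4) = zeta_5^(4*4) = zeta_5^16. Since zeta_5^5 = 1, this equals zeta_5^1 = exp(2*pi*i*1/5) = exp(2*I*pi/5).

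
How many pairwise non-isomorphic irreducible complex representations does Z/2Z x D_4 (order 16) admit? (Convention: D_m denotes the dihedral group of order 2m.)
10

Derivation: The number of irreducible complex representations of a finite group equals its number of conjugacy classes. For a direct product, #classes(G x H) = #classes(G) * #classes(H). Z/2Z has 2 classes (abelian), D_4 has 5 classes, so 2 * 5 = 10, so Z/2Z x D_4 (order 16) has exactly 10 irreducible complex representations.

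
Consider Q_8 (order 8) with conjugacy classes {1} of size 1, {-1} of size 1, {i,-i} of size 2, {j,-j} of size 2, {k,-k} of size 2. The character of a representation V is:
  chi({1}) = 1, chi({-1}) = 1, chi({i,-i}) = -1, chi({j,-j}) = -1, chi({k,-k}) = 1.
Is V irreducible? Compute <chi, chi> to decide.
Irreducible: <chi, chi> = 1.

<chi, chi> = (1/|G|) sum_C |C| * |chi(C)|^2 = (1/8)[1*|1|^2 + 1*|1|^2 + 2*|-1|^2 + 2*|-1|^2 + 2*|1|^2]
  = (1/8)[(1) + (1) + (2) + (2) + (2)] = 8/8 = 1.
A character is irreducible iff <chi, chi> = 1, so this representation is irreducible.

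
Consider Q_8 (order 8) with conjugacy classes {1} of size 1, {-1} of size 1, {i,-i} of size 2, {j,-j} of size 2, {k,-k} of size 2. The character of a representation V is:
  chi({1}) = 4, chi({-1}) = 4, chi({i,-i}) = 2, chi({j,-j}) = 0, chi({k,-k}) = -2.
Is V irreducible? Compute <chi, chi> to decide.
Not irreducible (reducible): <chi, chi> = 6 > 1.

Working: <chi, chi> = (1/|G|) sum_C |C| * |chi(C)|^2 = (1/8)[1*|4|^2 + 1*|4|^2 + 2*|2|^2 + 2*|0|^2 + 2*|-2|^2]
  = (1/8)[(16) + (16) + (8) + (0) + (8)] = 48/8 = 6.
A character is irreducible iff <chi, chi> = 1, so this representation is reducible.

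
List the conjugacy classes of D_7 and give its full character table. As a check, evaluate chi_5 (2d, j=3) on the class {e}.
Conjugacy classes: {e} of size 1, {r^1, r^6} of size 2, {r^2, r^5} of size 2, {r^3, r^4} of size 2, {s, sr, ..., sr^6} of size 7.
Character table:
  irrep \ class              {e} (size 1)  {r^1, r^6} (size 2)  {r^2, r^5} (size 2)  {r^3, r^4} (size 2)  {s, sr, ..., sr^6} (size 7)
  chi_1 (triv)               1             1                    1                    1                    1                          
  chi_2 (sign: r->1, s->-1)  1             1                    1                    1                    -1                         
  chi_3 (2d, j=1)            2             2*cos(2*pi/7)        -2*cos(3*pi/7)       -2*cos(pi/7)         0                          
  chi_4 (2d, j=2)            2             -2*cos(3*pi/7)       -2*cos(pi/7)         2*cos(2*pi/7)        0                          
  chi_5 (2d, j=3)            2             -2*cos(pi/7)         2*cos(2*pi/7)        -2*cos(3*pi/7)       0                          

Spot check: chi_5 (2d, j=3) on {e} = 2.

Working: D_7 has order 2*7 = 14 with 5 conjugacy classes, hence 5 irreducibles. Sum of squared dims 1 + 1 + 4 + 4 + 4 = 14 = |G|. Linear characters come from the abelianisation; the 2-dimensional irreps have character r^k -> 2*cos(2*pi*j*k/7), reflections -> 0.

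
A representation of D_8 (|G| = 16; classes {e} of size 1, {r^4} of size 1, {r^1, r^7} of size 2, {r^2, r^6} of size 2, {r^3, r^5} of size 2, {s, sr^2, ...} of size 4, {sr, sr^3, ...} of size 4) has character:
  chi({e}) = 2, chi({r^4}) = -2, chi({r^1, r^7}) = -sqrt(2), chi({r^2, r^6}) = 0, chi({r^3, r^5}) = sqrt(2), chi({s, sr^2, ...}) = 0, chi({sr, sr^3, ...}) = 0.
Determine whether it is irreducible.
Irreducible: <chi, chi> = 1.

Why: <chi, chi> = (1/|G|) sum_C |C| * |chi(C)|^2 = (1/16)[1*|2|^2 + 1*|-2|^2 + 2*|-sqrt(2)|^2 + 2*|0|^2 + 2*|sqrt(2)|^2 + 4*|0|^2 + 4*|0|^2]
  = (1/16)[(4) + (4) + (4) + (0) + (4) + (0) + (0)] = 16/16 = 1.
A character is irreducible iff <chi, chi> = 1, so this representation is irreducible.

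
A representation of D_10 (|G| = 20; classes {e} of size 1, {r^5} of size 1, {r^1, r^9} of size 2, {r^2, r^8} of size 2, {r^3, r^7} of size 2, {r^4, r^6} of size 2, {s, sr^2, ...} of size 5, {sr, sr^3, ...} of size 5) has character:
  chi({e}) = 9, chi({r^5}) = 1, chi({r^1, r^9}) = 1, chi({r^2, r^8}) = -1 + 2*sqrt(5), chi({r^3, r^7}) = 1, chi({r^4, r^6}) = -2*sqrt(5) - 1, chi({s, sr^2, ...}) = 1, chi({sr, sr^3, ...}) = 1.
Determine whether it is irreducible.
Not irreducible (reducible): <chi, chi> = 9 > 1.

Why: <chi, chi> = (1/|G|) sum_C |C| * |chi(C)|^2 = (1/20)[1*|9|^2 + 1*|1|^2 + 2*|1|^2 + 2*|-1 + 2*sqrt(5)|^2 + 2*|1|^2 + 2*|-2*sqrt(5) - 1|^2 + 5*|1|^2 + 5*|1|^2]
  = (1/20)[(81) + (1) + (2) + (42 - 8*sqrt(5)) + (2) + (8*sqrt(5) + 42) + (5) + (5)] = 180/20 = 9.
A character is irreducible iff <chi, chi> = 1, so this representation is reducible.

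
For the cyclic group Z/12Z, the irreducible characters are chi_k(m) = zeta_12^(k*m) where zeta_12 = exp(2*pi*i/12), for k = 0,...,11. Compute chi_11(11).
chi_11(11) = zeta_12^121 = exp(I*pi/6)

chi_11(11) = zeta_12^(11*11) = zeta_12^121. Since zeta_12^12 = 1, this equals zeta_12^1 = exp(2*pi*i*1/12) = exp(I*pi/6).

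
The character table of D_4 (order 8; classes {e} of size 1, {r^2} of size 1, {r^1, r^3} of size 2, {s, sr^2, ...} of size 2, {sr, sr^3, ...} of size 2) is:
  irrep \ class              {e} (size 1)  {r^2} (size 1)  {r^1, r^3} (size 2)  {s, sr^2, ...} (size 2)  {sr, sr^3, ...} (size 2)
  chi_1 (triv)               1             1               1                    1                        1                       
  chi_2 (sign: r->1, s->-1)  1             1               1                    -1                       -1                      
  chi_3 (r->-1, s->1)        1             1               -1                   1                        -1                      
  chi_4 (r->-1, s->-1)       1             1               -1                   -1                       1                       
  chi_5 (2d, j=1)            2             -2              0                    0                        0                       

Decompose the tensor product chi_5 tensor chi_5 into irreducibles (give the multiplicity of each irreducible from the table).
chi_5 tensor chi_5 = chi_1 + chi_2 + chi_3 + chi_4 (all other irreducibles have multiplicity 0).

Justification: The character of a tensor product is the pointwise product (chi_5 * chi_5)(C) = chi_5(C) * chi_5(C):
  {e}: (2)*(2), {r^2}: (-2)*(-2), {r^1, r^3}: (0)*(0), {s, sr^2, ...}: (0)*(0), {sr, sr^3, ...}: (0)*(0)
so (chi_5 * chi_5) takes values
  {e} -> 4, {r^2} -> 4, {r^1, r^3} -> 0, {s, sr^2, ...} -> 0, {sr, sr^3, ...} -> 0.
Now take the inner product of this character with each irreducible chi from the table, <chi_5*chi_5, chi> = (1/8) sum_C |C| (chi_5*chi_5)(C) conj(chi(C)):
  <chi_5*chi_5, chi_1> = (1/8)[1*(4)*conj(1) + 1*(4)*conj(1) + 2*(0)*conj(1) + 2*(0)*conj(1) + 2*(0)*conj(1)]
      = (1/8)[(4) + (4) + (0) + (0) + (0)] = 8/8 = 1
  <chi_5*chi_5, chi_2> = (1/8)[1*(4)*conj(1) + 1*(4)*conj(1) + 2*(0)*conj(1) + 2*(0)*conj(-1) + 2*(0)*conj(-1)]
      = (1/8)[(4) + (4) + (0) + (0) + (0)] = 8/8 = 1
  <chi_5*chi_5, chi_3> = (1/8)[1*(4)*conj(1) + 1*(4)*conj(1) + 2*(0)*conj(-1) + 2*(0)*conj(1) + 2*(0)*conj(-1)]
      = (1/8)[(4) + (4) + (0) + (0) + (0)] = 8/8 = 1
  <chi_5*chi_5, chi_4> = (1/8)[1*(4)*conj(1) + 1*(4)*conj(1) + 2*(0)*conj(-1) + 2*(0)*conj(-1) + 2*(0)*conj(1)]
      = (1/8)[(4) + (4) + (0) + (0) + (0)] = 8/8 = 1
  <chi_5*chi_5, chi_5> = (1/8)[1*(4)*conj(2) + 1*(4)*conj(-2) + 2*(0)*conj(0) + 2*(0)*conj(0) + 2*(0)*conj(0)]
      = (1/8)[(8) + (-8) + (0) + (0) + (0)] = 0/8 = 0
Hence the multiplicities are chi_1: 1, chi_2: 1, chi_3: 1, chi_4: 1. Dimension check: dim(chi_5)*dim(chi_5) = 2*2 = 4 and sum (mult * dim) = 1*1 + 1*1 + 1*1 + 1*1 = 4.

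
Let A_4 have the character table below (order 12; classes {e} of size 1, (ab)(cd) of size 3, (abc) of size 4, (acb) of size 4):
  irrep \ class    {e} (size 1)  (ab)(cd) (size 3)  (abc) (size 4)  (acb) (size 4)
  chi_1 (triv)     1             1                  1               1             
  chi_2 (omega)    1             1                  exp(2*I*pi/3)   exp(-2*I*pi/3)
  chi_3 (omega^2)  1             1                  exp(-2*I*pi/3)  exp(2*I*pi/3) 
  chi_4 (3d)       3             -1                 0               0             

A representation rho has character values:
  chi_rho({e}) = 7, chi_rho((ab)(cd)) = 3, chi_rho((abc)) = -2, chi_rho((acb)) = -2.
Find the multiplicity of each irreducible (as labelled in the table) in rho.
Multiplicities: chi_1: 0, chi_2: 2, chi_3: 2, chi_4: 1.

Proof sketch: Use <chi_rho, chi> = (1/|G|) sum_C |C| * chi_rho(C) * conj(chi(C)) with |G| = 12 for each irreducible chi in the table:
  <chi_rho, chi_1> = (1/12)[1*(7)*conj(1) + 3*(3)*conj(1) + 4*(-2)*conj(1) + 4*(-2)*conj(1)]
      = (1/12)[(7) + (9) + (-8) + (-8)] = 0/12 = 0
  <chi_rho, chi_2> = (1/12)[1*(7)*conj(1) + 3*(3)*conj(1) + 4*(-2)*conj(exp(2*I*pi/3)) + 4*(-2)*conj(exp(-2*I*pi/3))]
      = (1/12)[(7) + (9) + (8 + 8*exp(2*I*pi/3)) + (8 + 8*exp(-2*I*pi/3))] = 24/12 = 2
  <chi_rho, chi_3> = (1/12)[1*(7)*conj(1) + 3*(3)*conj(1) + 4*(-2)*conj(exp(-2*I*pi/3)) + 4*(-2)*conj(exp(2*I*pi/3))]
      = (1/12)[(7) + (9) + (8 + 8*exp(-2*I*pi/3)) + (8 + 8*exp(2*I*pi/3))] = 24/12 = 2
  <chi_rho, chi_4> = (1/12)[1*(7)*conj(3) + 3*(3)*conj(-1) + 4*(-2)*conj(0) + 4*(-2)*conj(0)]
      = (1/12)[(21) + (-9) + (0) + (0)] = 12/12 = 1
(Exp terms are combined using exp(i*s)*conj(exp(i*t)) = exp(i*(s-t)), and sums of them are collapsed using the identity that for every m > 1 the m distinct m-th roots of unity sum to 0, e.g. 1 + exp(2*I*pi/3) + exp(-2*I*pi/3) = 0.)
Dimension check: dim(rho) = sum (mult * dim) = 0*1 + 2*1 + 2*1 + 1*3 = 7 = chi_rho(e) = 7.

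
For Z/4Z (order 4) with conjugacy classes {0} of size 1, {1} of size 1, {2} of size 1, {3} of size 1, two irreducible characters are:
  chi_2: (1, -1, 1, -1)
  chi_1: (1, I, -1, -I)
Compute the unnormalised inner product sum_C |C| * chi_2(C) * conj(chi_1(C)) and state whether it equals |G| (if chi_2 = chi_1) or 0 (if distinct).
Sum = 0; so <chi_2, chi_1> = 0 (distinct irreducibles are orthogonal).

Derivation: Compute term by term over conjugacy classes (|C| * chi_2(C) * conj(chi_1(C))):
  1*(1)*conj(1) + 1*(-1)*conj(I) + 1*(1)*conj(-1) + 1*(-1)*conj(-I)
  = (1) + (I) + (-1) + (-I)
  = 0.
(Exp terms are combined using exp(i*s)*conj(exp(i*t)) = exp(i*(s-t)), and sums of them are collapsed using the identity that for every m > 1 the m distinct m-th roots of unity sum to 0, e.g. 1 + exp(2*I*pi/3) + exp(-2*I*pi/3) = 0.)
Dividing by |G| = 4 gives 0/4 = 0, matching the row-orthogonality relation <chi_2, chi_1> = [chi_2 = chi_1].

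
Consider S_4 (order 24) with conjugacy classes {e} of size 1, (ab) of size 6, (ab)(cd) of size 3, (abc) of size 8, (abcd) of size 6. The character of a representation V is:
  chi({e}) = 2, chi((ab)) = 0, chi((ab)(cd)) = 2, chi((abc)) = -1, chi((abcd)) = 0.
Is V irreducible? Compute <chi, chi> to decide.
Irreducible: <chi, chi> = 1.

Proof sketch: <chi, chi> = (1/|G|) sum_C |C| * |chi(C)|^2 = (1/24)[1*|2|^2 + 6*|0|^2 + 3*|2|^2 + 8*|-1|^2 + 6*|0|^2]
  = (1/24)[(4) + (0) + (12) + (8) + (0)] = 24/24 = 1.
A character is irreducible iff <chi, chi> = 1, so this representation is irreducible.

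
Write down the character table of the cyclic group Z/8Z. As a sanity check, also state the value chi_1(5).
Character table of Z/8Z (irreps indexed chi_0,...,chi_7 with chi_k(m) = zeta_8^(k*m), zeta_8 = exp(2*pi*i/8)):
  irrep \ class  {0} (size 1)  {1} (size 1)    {2} (size 1)  {3} (size 1)    {4} (size 1)  {5} (size 1)    {6} (size 1)  {7} (size 1)  
  chi_0          1             1               1             1               1             1               1             1             
  chi_1          1             exp(I*pi/4)     I             exp(3*I*pi/4)   -1            exp(-3*I*pi/4)  -I            exp(-I*pi/4)  
  chi_2          1             I               -1            -I              1             I               -1            -I            
  chi_3          1             exp(3*I*pi/4)   -I            exp(I*pi/4)     -1            exp(-I*pi/4)    I             exp(-3*I*pi/4)
  chi_4          1             -1              1             -1              1             -1              1             -1            
  chi_5          1             exp(-3*I*pi/4)  I             exp(-I*pi/4)    -1            exp(I*pi/4)     -I            exp(3*I*pi/4) 
  chi_6          1             -I              -1            I               1             -I              -1            I             
  chi_7          1             exp(-I*pi/4)    -I            exp(-3*I*pi/4)  -1            exp(3*I*pi/4)   I             exp(I*pi/4)   

Spot check: chi_1(5) = zeta_8^(1*5) = zeta_8^5 = exp(-3*I*pi/4).

Justification: Z/8Z is abelian, so all 8 irreducible complex representations are 1-dimensional. They are given by chi_k(m) = zeta_8^(k*m) for k = 0,...,7. Row orthogonality: sum_m chi_k(m) conj(chi_l(m)) = 8 * [k = l].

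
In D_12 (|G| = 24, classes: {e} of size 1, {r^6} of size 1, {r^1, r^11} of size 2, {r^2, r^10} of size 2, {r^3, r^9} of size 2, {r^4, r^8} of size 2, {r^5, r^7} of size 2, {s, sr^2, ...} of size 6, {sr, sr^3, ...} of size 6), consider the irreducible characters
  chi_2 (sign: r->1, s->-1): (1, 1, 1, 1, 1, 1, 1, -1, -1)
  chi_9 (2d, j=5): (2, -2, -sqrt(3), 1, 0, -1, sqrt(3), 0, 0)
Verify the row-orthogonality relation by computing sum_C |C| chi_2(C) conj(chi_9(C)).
Sum = 0; so <chi_2, chi_9> = 0 (distinct irreducibles are orthogonal).

Derivation: Compute term by term over conjugacy classes (|C| * chi_2(C) * conj(chi_9(C))):
  1*(1)*conj(2) + 1*(1)*conj(-2) + 2*(1)*conj(-sqrt(3)) + 2*(1)*conj(1) + 2*(1)*conj(0) + 2*(1)*conj(-1) + 2*(1)*conj(sqrt(3)) + 6*(-1)*conj(0) + 6*(-1)*conj(0)
  = (2) + (-2) + (-2*sqrt(3)) + (2) + (0) + (-2) + (2*sqrt(3)) + (0) + (0)
  = 0.
Dividing by |G| = 24 gives 0/24 = 0, matching the row-orthogonality relation <chi_2, chi_9> = [chi_2 = chi_9].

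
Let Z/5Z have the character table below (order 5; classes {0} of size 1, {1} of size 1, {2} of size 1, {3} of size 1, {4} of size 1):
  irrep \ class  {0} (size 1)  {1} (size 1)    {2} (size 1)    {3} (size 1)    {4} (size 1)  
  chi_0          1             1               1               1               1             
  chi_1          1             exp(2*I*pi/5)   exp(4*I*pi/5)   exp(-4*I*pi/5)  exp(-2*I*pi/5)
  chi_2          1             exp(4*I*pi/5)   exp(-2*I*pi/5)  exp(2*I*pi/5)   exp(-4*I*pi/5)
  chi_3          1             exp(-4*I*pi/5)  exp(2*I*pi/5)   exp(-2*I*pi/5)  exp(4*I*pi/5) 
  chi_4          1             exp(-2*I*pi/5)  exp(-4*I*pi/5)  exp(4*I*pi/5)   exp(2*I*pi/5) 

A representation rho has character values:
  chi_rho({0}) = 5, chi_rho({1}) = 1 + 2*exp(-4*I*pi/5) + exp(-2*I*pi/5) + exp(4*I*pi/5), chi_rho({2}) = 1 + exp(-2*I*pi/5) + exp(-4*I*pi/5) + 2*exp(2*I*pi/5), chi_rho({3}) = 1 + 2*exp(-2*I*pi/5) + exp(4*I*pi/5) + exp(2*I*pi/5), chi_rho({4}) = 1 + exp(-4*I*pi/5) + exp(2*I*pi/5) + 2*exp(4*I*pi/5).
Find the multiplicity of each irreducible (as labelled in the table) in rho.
Multiplicities: chi_0: 1, chi_1: 0, chi_2: 1, chi_3: 2, chi_4: 1.

Solution. Use <chi_rho, chi> = (1/|G|) sum_C |C| * chi_rho(C) * conj(chi(C)) with |G| = 5 for each irreducible chi in the table:
  <chi_rho, chi_0> = (1/5)[1*(5)*conj(1) + 1*(1 + 2*exp(-4*I*pi/5) + exp(-2*I*pi/5) + exp(4*I*pi/5))*conj(1) + 1*(1 + exp(-2*I*pi/5) + exp(-4*I*pi/5) + 2*exp(2*I*pi/5))*conj(1) + 1*(1 + 2*exp(-2*I*pi/5) + exp(4*I*pi/5) + exp(2*I*pi/5))*conj(1) + 1*(1 + exp(-4*I*pi/5) + exp(2*I*pi/5) + 2*exp(4*I*pi/5))*conj(1)]
      = (1/5)[(5) + (1 + 2*exp(-4*I*pi/5) + exp(-2*I*pi/5) + exp(4*I*pi/5)) + (1 + exp(-2*I*pi/5) + exp(-4*I*pi/5) + 2*exp(2*I*pi/5)) + (1 + 2*exp(-2*I*pi/5) + exp(4*I*pi/5) + exp(2*I*pi/5)) + (1 + exp(-4*I*pi/5) + exp(2*I*pi/5) + 2*exp(4*I*pi/5))] = 5/5 = 1
  <chi_rho, chi_1> = (1/5)[1*(5)*conj(1) + 1*(1 + 2*exp(-4*I*pi/5) + exp(-2*I*pi/5) + exp(4*I*pi/5))*conj(exp(2*I*pi/5)) + 1*(1 + exp(-2*I*pi/5) + exp(-4*I*pi/5) + 2*exp(2*I*pi/5))*conj(exp(4*I*pi/5)) + 1*(1 + 2*exp(-2*I*pi/5) + exp(4*I*pi/5) + exp(2*I*pi/5))*conj(exp(-4*I*pi/5)) + 1*(1 + exp(-4*I*pi/5) + exp(2*I*pi/5) + 2*exp(4*I*pi/5))*conj(exp(-2*I*pi/5))]
      = (1/5)[(5) + (exp(-2*I*pi/5) + exp(-4*I*pi/5) + exp(2*I*pi/5) + 2*exp(4*I*pi/5)) + (2*exp(-2*I*pi/5) + exp(-4*I*pi/5) + exp(4*I*pi/5) + exp(2*I*pi/5)) + (exp(-2*I*pi/5) + exp(-4*I*pi/5) + exp(4*I*pi/5) + 2*exp(2*I*pi/5)) + (2*exp(-4*I*pi/5) + exp(-2*I*pi/5) + exp(4*I*pi/5) + exp(2*I*pi/5))] = 0/5 = 0
  <chi_rho, chi_2> = (1/5)[1*(5)*conj(1) + 1*(1 + 2*exp(-4*I*pi/5) + exp(-2*I*pi/5) + exp(4*I*pi/5))*conj(exp(4*I*pi/5)) + 1*(1 + exp(-2*I*pi/5) + exp(-4*I*pi/5) + 2*exp(2*I*pi/5))*conj(exp(-2*I*pi/5)) + 1*(1 + 2*exp(-2*I*pi/5) + exp(4*I*pi/5) + exp(2*I*pi/5))*conj(exp(2*I*pi/5)) + 1*(1 + exp(-4*I*pi/5) + exp(2*I*pi/5) + 2*exp(4*I*pi/5))*conj(exp(-4*I*pi/5))]
      = (1/5)[(5) + (1 + exp(-4*I*pi/5) + exp(4*I*pi/5) + 2*exp(2*I*pi/5)) + (1 + exp(-2*I*pi/5) + exp(2*I*pi/5) + 2*exp(4*I*pi/5)) + (1 + 2*exp(-4*I*pi/5) + exp(-2*I*pi/5) + exp(2*I*pi/5)) + (1 + 2*exp(-2*I*pi/5) + exp(-4*I*pi/5) + exp(4*I*pi/5))] = 5/5 = 1
  <chi_rho, chi_3> = (1/5)[1*(5)*conj(1) + 1*(1 + 2*exp(-4*I*pi/5) + exp(-2*I*pi/5) + exp(4*I*pi/5))*conj(exp(-4*I*pi/5)) + 1*(1 + exp(-2*I*pi/5) + exp(-4*I*pi/5) + 2*exp(2*I*pi/5))*conj(exp(2*I*pi/5)) + 1*(1 + 2*exp(-2*I*pi/5) + exp(4*I*pi/5) + exp(2*I*pi/5))*conj(exp(-2*I*pi/5)) + 1*(1 + exp(-4*I*pi/5) + exp(2*I*pi/5) + 2*exp(4*I*pi/5))*conj(exp(4*I*pi/5))]
      = (1/5)[(5) + (2 + exp(-2*I*pi/5) + exp(4*I*pi/5) + exp(2*I*pi/5)) + (2 + exp(-2*I*pi/5) + exp(-4*I*pi/5) + exp(4*I*pi/5)) + (2 + exp(-4*I*pi/5) + exp(4*I*pi/5) + exp(2*I*pi/5)) + (2 + exp(-2*I*pi/5) + exp(-4*I*pi/5) + exp(2*I*pi/5))] = 10/5 = 2
  <chi_rho, chi_4> = (1/5)[1*(5)*conj(1) + 1*(1 + 2*exp(-4*I*pi/5) + exp(-2*I*pi/5) + exp(4*I*pi/5))*conj(exp(-2*I*pi/5)) + 1*(1 + exp(-2*I*pi/5) + exp(-4*I*pi/5) + 2*exp(2*I*pi/5))*conj(exp(-4*I*pi/5)) + 1*(1 + 2*exp(-2*I*pi/5) + exp(4*I*pi/5) + exp(2*I*pi/5))*conj(exp(4*I*pi/5)) + 1*(1 + exp(-4*I*pi/5) + exp(2*I*pi/5) + 2*exp(4*I*pi/5))*conj(exp(2*I*pi/5))]
      = (1/5)[(5) + (1 + 2*exp(-2*I*pi/5) + exp(-4*I*pi/5) + exp(2*I*pi/5)) + (1 + 2*exp(-4*I*pi/5) + exp(4*I*pi/5) + exp(2*I*pi/5)) + (1 + exp(-2*I*pi/5) + exp(-4*I*pi/5) + 2*exp(4*I*pi/5)) + (1 + exp(-2*I*pi/5) + exp(4*I*pi/5) + 2*exp(2*I*pi/5))] = 5/5 = 1
(Exp terms are combined using exp(i*s)*conj(exp(i*t)) = exp(i*(s-t)), and sums of them are collapsed using the identity that for every m > 1 the m distinct m-th roots of unity sum to 0, e.g. 1 + exp(2*I*pi/3) + exp(-2*I*pi/3) = 0.)
Dimension check: dim(rho) = sum (mult * dim) = 1*1 + 0*1 + 1*1 + 2*1 + 1*1 = 5 = chi_rho(e) = 5.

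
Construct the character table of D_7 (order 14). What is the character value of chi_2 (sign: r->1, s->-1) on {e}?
Conjugacy classes: {e} of size 1, {r^1, r^6} of size 2, {r^2, r^5} of size 2, {r^3, r^4} of size 2, {s, sr, ..., sr^6} of size 7.
Character table:
  irrep \ class              {e} (size 1)  {r^1, r^6} (size 2)  {r^2, r^5} (size 2)  {r^3, r^4} (size 2)  {s, sr, ..., sr^6} (size 7)
  chi_1 (triv)               1             1                    1                    1                    1                          
  chi_2 (sign: r->1, s->-1)  1             1                    1                    1                    -1                         
  chi_3 (2d, j=1)            2             2*cos(2*pi/7)        -2*cos(3*pi/7)       -2*cos(pi/7)         0                          
  chi_4 (2d, j=2)            2             -2*cos(3*pi/7)       -2*cos(pi/7)         2*cos(2*pi/7)        0                          
  chi_5 (2d, j=3)            2             -2*cos(pi/7)         2*cos(2*pi/7)        -2*cos(3*pi/7)       0                          

Spot check: chi_2 (sign: r->1, s->-1) on {e} = 1.

Argument: D_7 has order 2*7 = 14 with 5 conjugacy classes, hence 5 irreducibles. Sum of squared dims 1 + 1 + 4 + 4 + 4 = 14 = |G|. Linear characters come from the abelianisation; the 2-dimensional irreps have character r^k -> 2*cos(2*pi*j*k/7), reflections -> 0.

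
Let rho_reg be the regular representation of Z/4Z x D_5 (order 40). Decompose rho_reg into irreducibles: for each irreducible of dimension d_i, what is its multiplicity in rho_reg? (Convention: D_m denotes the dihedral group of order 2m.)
Each irreducible V_i of dimension d_i appears with multiplicity d_i, i.e. rho_reg = (direct sum over all irreducibles V_i) d_i V_i. The irreducible dimensions for Z/4Z x D_5 are 1, 1, 1, 1, 1, 1, 1, 1, 2, 2, 2, 2, 2, 2, 2, 2: 8 irreducibles of dimension 1, each with multiplicity 1; 8 irreducibles of dimension 2, each with multiplicity 2. Total dimension 8*1*1 + 8*2*2 = 40 = |G|.

Argument: General theorem: in the regular representation of a finite group G, each irreducible appears with multiplicity equal to its dimension. Check: dim(rho_reg) = sum d_i^2 = 1 + 1 + 1 + 1 + 1 + 1 + 1 + 1 + 4 + 4 + 4 + 4 + 4 + 4 + 4 + 4 = 40 = |G|.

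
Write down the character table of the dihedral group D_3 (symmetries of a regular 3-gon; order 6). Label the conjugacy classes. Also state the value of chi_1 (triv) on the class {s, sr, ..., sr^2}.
Conjugacy classes: {e} of size 1, {r^1, r^2} of size 2, {s, sr, ..., sr^2} of size 3.
Character table:
  irrep \ class              {e} (size 1)  {r^1, r^2} (size 2)  {s, sr, ..., sr^2} (size 3)
  chi_1 (triv)               1             1                    1                          
  chi_2 (sign: r->1, s->-1)  1             1                    -1                         
  chi_3 (2d, j=1)            2             -1                   0                          

Spot check: chi_1 (triv) on {s, sr, ..., sr^2} = 1.

Argument: D_3 has order 2*3 = 6 with 3 conjugacy classes, hence 3 irreducibles. Sum of squared dims 1 + 1 + 4 = 6 = |G|. Linear characters come from the abelianisation; the 2-dimensional irreps have character r^k -> 2*cos(2*pi*j*k/3), reflections -> 0.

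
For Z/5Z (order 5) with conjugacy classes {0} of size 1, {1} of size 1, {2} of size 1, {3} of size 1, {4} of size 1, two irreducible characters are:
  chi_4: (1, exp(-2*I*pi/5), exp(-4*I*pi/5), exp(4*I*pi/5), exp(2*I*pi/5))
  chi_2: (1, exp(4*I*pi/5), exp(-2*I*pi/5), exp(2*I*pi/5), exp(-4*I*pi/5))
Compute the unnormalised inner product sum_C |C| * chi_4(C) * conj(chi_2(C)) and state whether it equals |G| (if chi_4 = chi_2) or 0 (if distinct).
Sum = 0; so <chi_4, chi_2> = 0 (distinct irreducibles are orthogonal).

Working: Compute term by term over conjugacy classes (|C| * chi_4(C) * conj(chi_2(C))):
  1*(1)*conj(1) + 1*(exp(-2*I*pi/5))*conj(exp(4*I*pi/5)) + 1*(exp(-4*I*pi/5))*conj(exp(-2*I*pi/5)) + 1*(exp(4*I*pi/5))*conj(exp(2*I*pi/5)) + 1*(exp(2*I*pi/5))*conj(exp(-4*I*pi/5))
  = (1) + (exp(4*I*pi/5)) + (exp(-2*I*pi/5)) + (exp(2*I*pi/5)) + (exp(-4*I*pi/5))
  = 0.
(Exp terms are combined using exp(i*s)*conj(exp(i*t)) = exp(i*(s-t)), and sums of them are collapsed using the identity that for every m > 1 the m distinct m-th roots of unity sum to 0, e.g. 1 + exp(2*I*pi/3) + exp(-2*I*pi/3) = 0.)
Dividing by |G| = 5 gives 0/5 = 0, matching the row-orthogonality relation <chi_4, chi_2> = [chi_4 = chi_2].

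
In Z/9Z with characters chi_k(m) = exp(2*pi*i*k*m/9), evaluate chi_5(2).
chi_5(2) = zeta_9^10 = exp(2*I*pi/9)

Reasoning: chi_5(2) = zeta_9^(5*2) = zeta_9^10. Since zeta_9^9 = 1, this equals zeta_9^1 = exp(2*pi*i*1/9) = exp(2*I*pi/9).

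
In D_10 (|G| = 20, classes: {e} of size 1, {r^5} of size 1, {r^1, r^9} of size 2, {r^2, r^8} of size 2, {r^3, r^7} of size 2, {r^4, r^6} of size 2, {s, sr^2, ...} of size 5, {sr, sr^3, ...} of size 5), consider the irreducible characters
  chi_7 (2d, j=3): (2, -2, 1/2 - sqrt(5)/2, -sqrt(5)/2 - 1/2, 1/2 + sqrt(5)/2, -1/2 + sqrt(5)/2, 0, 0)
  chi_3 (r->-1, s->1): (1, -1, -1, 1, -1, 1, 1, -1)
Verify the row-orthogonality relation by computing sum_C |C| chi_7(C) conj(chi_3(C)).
Sum = 0; so <chi_7, chi_3> = 0 (distinct irreducibles are orthogonal).

Justification: Compute term by term over conjugacy classes (|C| * chi_7(C) * conj(chi_3(C))):
  1*(2)*conj(1) + 1*(-2)*conj(-1) + 2*(1/2 - sqrt(5)/2)*conj(-1) + 2*(-sqrt(5)/2 - 1/2)*conj(1) + 2*(1/2 + sqrt(5)/2)*conj(-1) + 2*(-1/2 + sqrt(5)/2)*conj(1) + 5*(0)*conj(1) + 5*(0)*conj(-1)
  = (2) + (2) + (-1 + sqrt(5)) + (-sqrt(5) - 1) + (-sqrt(5) - 1) + (-1 + sqrt(5)) + (0) + (0)
  = 0.
Dividing by |G| = 20 gives 0/20 = 0, matching the row-orthogonality relation <chi_7, chi_3> = [chi_7 = chi_3].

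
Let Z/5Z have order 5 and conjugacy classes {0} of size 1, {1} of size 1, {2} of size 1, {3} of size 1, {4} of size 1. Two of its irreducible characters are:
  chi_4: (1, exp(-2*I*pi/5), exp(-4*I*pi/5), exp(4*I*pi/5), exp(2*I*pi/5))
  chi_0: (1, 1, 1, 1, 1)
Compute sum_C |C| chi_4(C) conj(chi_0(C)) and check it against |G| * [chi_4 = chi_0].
Sum = 0; so <chi_4, chi_0> = 0 (distinct irreducibles are orthogonal).

Solution. Compute term by term over conjugacy classes (|C| * chi_4(C) * conj(chi_0(C))):
  1*(1)*conj(1) + 1*(exp(-2*I*pi/5))*conj(1) + 1*(exp(-4*I*pi/5))*conj(1) + 1*(exp(4*I*pi/5))*conj(1) + 1*(exp(2*I*pi/5))*conj(1)
  = (1) + (exp(-2*I*pi/5)) + (exp(-4*I*pi/5)) + (exp(4*I*pi/5)) + (exp(2*I*pi/5))
  = 0.
(Exp terms are combined using exp(i*s)*conj(exp(i*t)) = exp(i*(s-t)), and sums of them are collapsed using the identity that for every m > 1 the m distinct m-th roots of unity sum to 0, e.g. 1 + exp(2*I*pi/3) + exp(-2*I*pi/3) = 0.)
Dividing by |G| = 5 gives 0/5 = 0, matching the row-orthogonality relation <chi_4, chi_0> = [chi_4 = chi_0].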